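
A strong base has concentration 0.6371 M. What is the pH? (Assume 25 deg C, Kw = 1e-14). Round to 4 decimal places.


A strong base dissociates completely, so [OH-] equals the given concentration.
pOH = -log10([OH-]) = -log10(0.6371) = 0.195792
pH = 14 - pOH = 14 - 0.195792
pH = 13.804208, rounded to 4 dp:

13.8042


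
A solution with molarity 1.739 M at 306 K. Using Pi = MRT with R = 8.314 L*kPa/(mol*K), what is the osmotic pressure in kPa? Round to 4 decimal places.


Osmotic pressure (van't Hoff): Pi = M*R*T.
RT = 8.314 * 306 = 2544.084
Pi = 1.739 * 2544.084
Pi = 4424.162076 kPa, rounded to 4 dp:

4424.1621 kPa


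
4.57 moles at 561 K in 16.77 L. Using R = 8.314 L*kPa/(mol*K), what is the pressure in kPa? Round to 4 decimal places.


PV = nRT, solve for P = nRT / V.
nRT = 4.57 * 8.314 * 561 = 21315.1838
P = 21315.1838 / 16.77
P = 1271.03063804 kPa, rounded to 4 dp:

1271.0306 kPa


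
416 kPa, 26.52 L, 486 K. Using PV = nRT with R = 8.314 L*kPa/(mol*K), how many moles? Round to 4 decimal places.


PV = nRT, solve for n = PV / (RT).
PV = 416 * 26.52 = 11032.32
RT = 8.314 * 486 = 4040.604
n = 11032.32 / 4040.604
n = 2.73036407 mol, rounded to 4 dp:

2.7304 mol


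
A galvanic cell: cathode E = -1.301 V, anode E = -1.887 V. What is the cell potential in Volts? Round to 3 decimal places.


Standard cell potential: E_cell = E_cathode - E_anode.
E_cell = -1.301 - (-1.887)
E_cell = 0.586 V, rounded to 3 dp:

0.586 V


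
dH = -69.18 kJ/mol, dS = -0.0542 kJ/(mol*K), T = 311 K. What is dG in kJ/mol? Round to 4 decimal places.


Gibbs: dG = dH - T*dS (consistent units, dS already in kJ/(mol*K)).
T*dS = 311 * -0.0542 = -16.8562
dG = -69.18 - (-16.8562)
dG = -52.3238 kJ/mol, rounded to 4 dp:

-52.3238 kJ/mol


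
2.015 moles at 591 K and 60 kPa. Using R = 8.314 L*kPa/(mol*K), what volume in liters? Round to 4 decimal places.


PV = nRT, solve for V = nRT / P.
nRT = 2.015 * 8.314 * 591 = 9900.8516
V = 9900.8516 / 60
V = 165.01419333 L, rounded to 4 dp:

165.0142 L


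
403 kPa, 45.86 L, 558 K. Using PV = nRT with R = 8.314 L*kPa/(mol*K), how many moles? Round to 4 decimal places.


PV = nRT, solve for n = PV / (RT).
PV = 403 * 45.86 = 18481.58
RT = 8.314 * 558 = 4639.212
n = 18481.58 / 4639.212
n = 3.98377569 mol, rounded to 4 dp:

3.9838 mol


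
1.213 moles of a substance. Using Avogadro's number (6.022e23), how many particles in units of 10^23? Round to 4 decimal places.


N = n * NA, then divide by 1e23 for the requested units.
N / 1e23 = n * 6.022
N / 1e23 = 1.213 * 6.022
N / 1e23 = 7.304686, rounded to 4 dp:

7.3047


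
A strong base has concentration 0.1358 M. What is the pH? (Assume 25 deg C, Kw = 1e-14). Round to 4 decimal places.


A strong base dissociates completely, so [OH-] equals the given concentration.
pOH = -log10([OH-]) = -log10(0.1358) = 0.8671
pH = 14 - pOH = 14 - 0.8671
pH = 13.1329, rounded to 4 dp:

13.1329


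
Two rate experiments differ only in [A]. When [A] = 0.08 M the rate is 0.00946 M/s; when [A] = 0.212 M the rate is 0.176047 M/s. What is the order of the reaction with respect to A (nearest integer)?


Rate is proportional to [A]^n, so rate2/rate1 = ([A]2/[A]1)^n. Take logs to solve for n.
rate2/rate1 = 0.176047 / 0.00946 = 18.6096
[A]2/[A]1 = 0.212 / 0.08 = 2.65
n = ln(18.6096) / ln(2.65) = 3.0
Nearest integer order:

3


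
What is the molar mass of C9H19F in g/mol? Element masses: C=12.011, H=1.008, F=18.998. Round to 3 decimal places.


M = sum(count * atomic_mass) over atoms.
M = 9*12.011 + 19*1.008 + 1*18.998
M = 108.099 + 19.152 + 18.998
M = 146.249 g/mol, rounded to 3 dp:

146.249 g/mol


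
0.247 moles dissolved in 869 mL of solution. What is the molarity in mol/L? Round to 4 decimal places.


Convert volume to liters: V_L = V_mL / 1000.
V_L = 869 / 1000 = 0.869 L
M = n / V_L = 0.247 / 0.869
M = 0.28423475 mol/L, rounded to 4 dp:

0.2842 mol/L


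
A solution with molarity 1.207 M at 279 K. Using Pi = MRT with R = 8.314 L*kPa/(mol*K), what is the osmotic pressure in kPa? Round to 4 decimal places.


Osmotic pressure (van't Hoff): Pi = M*R*T.
RT = 8.314 * 279 = 2319.606
Pi = 1.207 * 2319.606
Pi = 2799.764442 kPa, rounded to 4 dp:

2799.7644 kPa


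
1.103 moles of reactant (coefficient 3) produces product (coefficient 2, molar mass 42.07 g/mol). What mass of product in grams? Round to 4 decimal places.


Use the coefficient ratio to convert reactant moles to product moles, then multiply by the product's molar mass.
moles_P = moles_R * (coeff_P / coeff_R) = 1.103 * (2/3) = 0.735333
mass_P = moles_P * M_P = 0.735333 * 42.07
mass_P = 30.93545931 g, rounded to 4 dp:

30.9355 g


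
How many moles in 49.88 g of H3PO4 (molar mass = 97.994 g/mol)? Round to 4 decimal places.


n = mass / M
n = 49.88 / 97.994
n = 0.50901076 mol, rounded to 4 dp:

0.5090 mol


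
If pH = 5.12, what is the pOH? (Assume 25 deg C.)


At 25 deg C, pH + pOH = 14.
pOH = 14 - pH = 14 - 5.12
pOH = 8.88:

8.88


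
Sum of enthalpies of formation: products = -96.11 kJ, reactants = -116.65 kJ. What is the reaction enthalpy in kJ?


dH_rxn = sum(dH_f products) - sum(dH_f reactants)
dH_rxn = -96.11 - (-116.65)
dH_rxn = 20.54 kJ:

20.54 kJ


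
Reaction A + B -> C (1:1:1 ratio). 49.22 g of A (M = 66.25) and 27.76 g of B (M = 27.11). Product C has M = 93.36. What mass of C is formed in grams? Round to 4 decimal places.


Find moles of each reactant; the smaller value is the limiting reagent in a 1:1:1 reaction, so moles_C equals moles of the limiter.
n_A = mass_A / M_A = 49.22 / 66.25 = 0.742943 mol
n_B = mass_B / M_B = 27.76 / 27.11 = 1.023976 mol
Limiting reagent: A (smaller), n_limiting = 0.742943 mol
mass_C = n_limiting * M_C = 0.742943 * 93.36
mass_C = 69.36115848 g, rounded to 4 dp:

69.3612 g


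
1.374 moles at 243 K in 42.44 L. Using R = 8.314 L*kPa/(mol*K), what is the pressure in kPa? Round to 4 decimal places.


PV = nRT, solve for P = nRT / V.
nRT = 1.374 * 8.314 * 243 = 2775.8949
P = 2775.8949 / 42.44
P = 65.40751414 kPa, rounded to 4 dp:

65.4075 kPa


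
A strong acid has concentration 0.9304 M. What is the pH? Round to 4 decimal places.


A strong acid dissociates completely, so [H+] equals the given concentration.
pH = -log10([H+]) = -log10(0.9304)
pH = 0.0313303, rounded to 4 dp:

0.0313


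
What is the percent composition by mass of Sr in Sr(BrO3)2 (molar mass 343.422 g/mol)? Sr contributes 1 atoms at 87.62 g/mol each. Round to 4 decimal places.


pct = 100 * (n_elem * M_elem) / M_total
mass_contribution = 1 * 87.62 = 87.62 g/mol
pct = 100 * 87.62 / 343.422
pct = 25.51379935 %, rounded to 4 dp:

25.5138 %


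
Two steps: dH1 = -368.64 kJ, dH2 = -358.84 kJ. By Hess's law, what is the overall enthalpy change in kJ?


Hess's law: enthalpy is a state function, so add the step enthalpies.
dH_total = dH1 + dH2 = -368.64 + (-358.84)
dH_total = -727.48 kJ:

-727.48 kJ


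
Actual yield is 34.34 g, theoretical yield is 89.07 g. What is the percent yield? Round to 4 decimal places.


% yield = 100 * actual / theoretical
% yield = 100 * 34.34 / 89.07
% yield = 38.55394633 %, rounded to 4 dp:

38.5539 %


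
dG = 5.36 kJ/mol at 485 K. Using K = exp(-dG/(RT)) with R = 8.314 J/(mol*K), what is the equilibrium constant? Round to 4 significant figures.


dG is in kJ/mol; multiply by 1000 to match R in J/(mol*K).
RT = 8.314 * 485 = 4032.29 J/mol
exponent = -dG*1000 / (RT) = -(5.36*1000) / 4032.29 = -1.32926947
K = exp(-1.32926947)
K = 0.26467054, rounded to 4 significant figures:

0.2647


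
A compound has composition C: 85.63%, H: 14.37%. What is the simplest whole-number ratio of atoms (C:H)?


Assume 100 g of compound, divide each mass% by atomic mass to get moles, then normalize by the smallest to get a raw atom ratio.
Moles per 100 g: C: 85.63/12.011 = 7.1293, H: 14.37/1.008 = 14.256
Raw ratio (divide by min = 7.1293): C: 1.0, H: 2.0
Multiply by 1 to clear fractions: C: 1.0 ~= 1, H: 2.0 ~= 2
Reduce by GCD to get the simplest whole-number ratio:

1:2


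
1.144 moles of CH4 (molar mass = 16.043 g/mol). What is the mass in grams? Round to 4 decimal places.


mass = n * M
mass = 1.144 * 16.043
mass = 18.353192 g, rounded to 4 dp:

18.3532 g


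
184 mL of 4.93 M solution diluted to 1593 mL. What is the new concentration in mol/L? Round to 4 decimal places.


Dilution: M1*V1 = M2*V2, solve for M2.
M2 = M1*V1 / V2
M2 = 4.93 * 184 / 1593
M2 = 907.12 / 1593
M2 = 0.56944131 mol/L, rounded to 4 dp:

0.5694 mol/L


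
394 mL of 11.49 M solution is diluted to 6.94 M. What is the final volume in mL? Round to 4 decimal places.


Dilution: M1*V1 = M2*V2, solve for V2.
V2 = M1*V1 / M2
V2 = 11.49 * 394 / 6.94
V2 = 4527.06 / 6.94
V2 = 652.31412104 mL, rounded to 4 dp:

652.3141 mL


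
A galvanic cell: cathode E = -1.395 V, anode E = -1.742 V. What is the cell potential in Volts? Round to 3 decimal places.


Standard cell potential: E_cell = E_cathode - E_anode.
E_cell = -1.395 - (-1.742)
E_cell = 0.347 V, rounded to 3 dp:

0.347 V


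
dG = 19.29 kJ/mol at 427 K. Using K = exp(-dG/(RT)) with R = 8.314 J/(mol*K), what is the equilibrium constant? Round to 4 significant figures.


dG is in kJ/mol; multiply by 1000 to match R in J/(mol*K).
RT = 8.314 * 427 = 3550.078 J/mol
exponent = -dG*1000 / (RT) = -(19.29*1000) / 3550.078 = -5.43368343
K = exp(-5.43368343)
K = 0.0043669807, rounded to 4 significant figures:

0.004367


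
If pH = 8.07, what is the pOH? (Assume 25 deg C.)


At 25 deg C, pH + pOH = 14.
pOH = 14 - pH = 14 - 8.07
pOH = 5.93:

5.93


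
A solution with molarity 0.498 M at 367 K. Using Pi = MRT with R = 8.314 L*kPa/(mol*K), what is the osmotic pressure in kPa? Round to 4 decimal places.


Osmotic pressure (van't Hoff): Pi = M*R*T.
RT = 8.314 * 367 = 3051.238
Pi = 0.498 * 3051.238
Pi = 1519.516524 kPa, rounded to 4 dp:

1519.5165 kPa


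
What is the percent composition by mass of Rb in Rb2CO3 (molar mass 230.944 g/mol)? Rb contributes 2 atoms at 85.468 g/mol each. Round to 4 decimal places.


pct = 100 * (n_elem * M_elem) / M_total
mass_contribution = 2 * 85.468 = 170.936 g/mol
pct = 100 * 170.936 / 230.944
pct = 74.01621172 %, rounded to 4 dp:

74.0162 %


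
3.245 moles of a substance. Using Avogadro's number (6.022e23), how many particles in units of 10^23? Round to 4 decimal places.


N = n * NA, then divide by 1e23 for the requested units.
N / 1e23 = n * 6.022
N / 1e23 = 3.245 * 6.022
N / 1e23 = 19.54139, rounded to 4 dp:

19.5414


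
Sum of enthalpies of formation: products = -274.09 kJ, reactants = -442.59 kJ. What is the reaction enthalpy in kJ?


dH_rxn = sum(dH_f products) - sum(dH_f reactants)
dH_rxn = -274.09 - (-442.59)
dH_rxn = 168.5 kJ:

168.50 kJ


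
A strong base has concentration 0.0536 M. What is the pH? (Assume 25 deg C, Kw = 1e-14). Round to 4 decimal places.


A strong base dissociates completely, so [OH-] equals the given concentration.
pOH = -log10([OH-]) = -log10(0.0536) = 1.270835
pH = 14 - pOH = 14 - 1.270835
pH = 12.729165, rounded to 4 dp:

12.7292


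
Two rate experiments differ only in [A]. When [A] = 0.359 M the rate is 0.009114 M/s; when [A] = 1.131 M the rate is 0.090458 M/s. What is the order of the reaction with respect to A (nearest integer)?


Rate is proportional to [A]^n, so rate2/rate1 = ([A]2/[A]1)^n. Take logs to solve for n.
rate2/rate1 = 0.090458 / 0.009114 = 9.9252
[A]2/[A]1 = 1.131 / 0.359 = 3.1504
n = ln(9.9252) / ln(3.1504) = 2.0
Nearest integer order:

2


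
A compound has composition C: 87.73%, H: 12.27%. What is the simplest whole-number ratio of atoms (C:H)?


Assume 100 g of compound, divide each mass% by atomic mass to get moles, then normalize by the smallest to get a raw atom ratio.
Moles per 100 g: C: 87.73/12.011 = 7.3041, H: 12.27/1.008 = 12.1726
Raw ratio (divide by min = 7.3041): C: 1.0, H: 1.667
Multiply by 3 to clear fractions: C: 3.0 ~= 3, H: 5.0 ~= 5
Reduce by GCD to get the simplest whole-number ratio:

3:5


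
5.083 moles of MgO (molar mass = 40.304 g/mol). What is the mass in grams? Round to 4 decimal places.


mass = n * M
mass = 5.083 * 40.304
mass = 204.865232 g, rounded to 4 dp:

204.8652 g


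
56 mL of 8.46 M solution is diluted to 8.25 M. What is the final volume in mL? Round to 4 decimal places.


Dilution: M1*V1 = M2*V2, solve for V2.
V2 = M1*V1 / M2
V2 = 8.46 * 56 / 8.25
V2 = 473.76 / 8.25
V2 = 57.42545455 mL, rounded to 4 dp:

57.4255 mL


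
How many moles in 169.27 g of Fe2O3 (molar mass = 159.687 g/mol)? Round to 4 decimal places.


n = mass / M
n = 169.27 / 159.687
n = 1.06001115 mol, rounded to 4 dp:

1.0600 mol


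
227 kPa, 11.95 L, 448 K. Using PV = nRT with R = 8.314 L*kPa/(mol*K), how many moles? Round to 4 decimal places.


PV = nRT, solve for n = PV / (RT).
PV = 227 * 11.95 = 2712.65
RT = 8.314 * 448 = 3724.672
n = 2712.65 / 3724.672
n = 0.72829232 mol, rounded to 4 dp:

0.7283 mol


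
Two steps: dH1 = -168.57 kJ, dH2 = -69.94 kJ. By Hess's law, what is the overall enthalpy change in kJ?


Hess's law: enthalpy is a state function, so add the step enthalpies.
dH_total = dH1 + dH2 = -168.57 + (-69.94)
dH_total = -238.51 kJ:

-238.51 kJ


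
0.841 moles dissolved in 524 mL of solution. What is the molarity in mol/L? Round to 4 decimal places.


Convert volume to liters: V_L = V_mL / 1000.
V_L = 524 / 1000 = 0.524 L
M = n / V_L = 0.841 / 0.524
M = 1.60496183 mol/L, rounded to 4 dp:

1.6050 mol/L


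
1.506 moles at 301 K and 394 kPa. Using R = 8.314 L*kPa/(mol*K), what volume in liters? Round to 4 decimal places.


PV = nRT, solve for V = nRT / P.
nRT = 1.506 * 8.314 * 301 = 3768.7861
V = 3768.7861 / 394
V = 9.56544695 L, rounded to 4 dp:

9.5654 L


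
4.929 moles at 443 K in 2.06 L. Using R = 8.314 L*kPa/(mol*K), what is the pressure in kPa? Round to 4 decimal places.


PV = nRT, solve for P = nRT / V.
nRT = 4.929 * 8.314 * 443 = 18154.0098
P = 18154.0098 / 2.06
P = 8812.6261165 kPa, rounded to 4 dp:

8812.6261 kPa


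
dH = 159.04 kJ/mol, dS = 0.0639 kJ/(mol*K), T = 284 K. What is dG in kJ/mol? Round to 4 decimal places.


Gibbs: dG = dH - T*dS (consistent units, dS already in kJ/(mol*K)).
T*dS = 284 * 0.0639 = 18.1476
dG = 159.04 - (18.1476)
dG = 140.8924 kJ/mol, rounded to 4 dp:

140.8924 kJ/mol


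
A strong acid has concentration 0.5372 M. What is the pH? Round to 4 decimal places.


A strong acid dissociates completely, so [H+] equals the given concentration.
pH = -log10([H+]) = -log10(0.5372)
pH = 0.269864, rounded to 4 dp:

0.2699


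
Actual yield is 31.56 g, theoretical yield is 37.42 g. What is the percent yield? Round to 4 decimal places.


% yield = 100 * actual / theoretical
% yield = 100 * 31.56 / 37.42
% yield = 84.33992517 %, rounded to 4 dp:

84.3399 %


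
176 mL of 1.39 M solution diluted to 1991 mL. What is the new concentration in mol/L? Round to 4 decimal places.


Dilution: M1*V1 = M2*V2, solve for M2.
M2 = M1*V1 / V2
M2 = 1.39 * 176 / 1991
M2 = 244.64 / 1991
M2 = 0.12287293 mol/L, rounded to 4 dp:

0.1229 mol/L


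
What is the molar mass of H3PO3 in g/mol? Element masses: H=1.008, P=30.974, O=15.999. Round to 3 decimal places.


M = sum(count * atomic_mass) over atoms.
M = 3*1.008 + 1*30.974 + 3*15.999
M = 3.024 + 30.974 + 47.997
M = 81.995 g/mol, rounded to 3 dp:

81.995 g/mol


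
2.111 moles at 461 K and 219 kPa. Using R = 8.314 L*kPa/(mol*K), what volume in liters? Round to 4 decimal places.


PV = nRT, solve for V = nRT / P.
nRT = 2.111 * 8.314 * 461 = 8090.9437
V = 8090.9437 / 219
V = 36.9449484 L, rounded to 4 dp:

36.9449 L


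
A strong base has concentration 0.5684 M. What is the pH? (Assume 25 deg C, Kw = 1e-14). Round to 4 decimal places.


A strong base dissociates completely, so [OH-] equals the given concentration.
pOH = -log10([OH-]) = -log10(0.5684) = 0.245346
pH = 14 - pOH = 14 - 0.245346
pH = 13.754654, rounded to 4 dp:

13.7547


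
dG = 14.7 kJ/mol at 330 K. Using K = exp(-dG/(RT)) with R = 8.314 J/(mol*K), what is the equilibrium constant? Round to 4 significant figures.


dG is in kJ/mol; multiply by 1000 to match R in J/(mol*K).
RT = 8.314 * 330 = 2743.62 J/mol
exponent = -dG*1000 / (RT) = -(14.7*1000) / 2743.62 = -5.35788484
K = exp(-5.35788484)
K = 0.0047108598, rounded to 4 significant figures:

0.004711


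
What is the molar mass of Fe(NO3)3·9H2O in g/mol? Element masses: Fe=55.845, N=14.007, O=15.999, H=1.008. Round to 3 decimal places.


M = sum(count * atomic_mass) over atoms.
M = 1*55.845 + 3*14.007 + 18*15.999 + 18*1.008
M = 55.845 + 42.021 + 287.982 + 18.144
M = 403.992 g/mol, rounded to 3 dp:

403.992 g/mol


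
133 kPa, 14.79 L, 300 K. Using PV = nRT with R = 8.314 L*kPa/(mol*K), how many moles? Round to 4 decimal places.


PV = nRT, solve for n = PV / (RT).
PV = 133 * 14.79 = 1967.07
RT = 8.314 * 300 = 2494.2
n = 1967.07 / 2494.2
n = 0.78865769 mol, rounded to 4 dp:

0.7887 mol


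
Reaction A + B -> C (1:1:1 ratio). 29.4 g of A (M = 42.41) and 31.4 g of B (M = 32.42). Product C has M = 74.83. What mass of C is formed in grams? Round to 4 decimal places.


Find moles of each reactant; the smaller value is the limiting reagent in a 1:1:1 reaction, so moles_C equals moles of the limiter.
n_A = mass_A / M_A = 29.4 / 42.41 = 0.693233 mol
n_B = mass_B / M_B = 31.4 / 32.42 = 0.968538 mol
Limiting reagent: A (smaller), n_limiting = 0.693233 mol
mass_C = n_limiting * M_C = 0.693233 * 74.83
mass_C = 51.87462539 g, rounded to 4 dp:

51.8746 g


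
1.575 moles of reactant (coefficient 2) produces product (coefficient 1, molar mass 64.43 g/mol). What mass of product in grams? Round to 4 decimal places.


Use the coefficient ratio to convert reactant moles to product moles, then multiply by the product's molar mass.
moles_P = moles_R * (coeff_P / coeff_R) = 1.575 * (1/2) = 0.7875
mass_P = moles_P * M_P = 0.7875 * 64.43
mass_P = 50.738625 g, rounded to 4 dp:

50.7386 g


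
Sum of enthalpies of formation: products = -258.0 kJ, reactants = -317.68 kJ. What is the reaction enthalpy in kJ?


dH_rxn = sum(dH_f products) - sum(dH_f reactants)
dH_rxn = -258.0 - (-317.68)
dH_rxn = 59.68 kJ:

59.68 kJ


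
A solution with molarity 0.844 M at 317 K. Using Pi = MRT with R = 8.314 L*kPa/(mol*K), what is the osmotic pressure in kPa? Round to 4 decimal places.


Osmotic pressure (van't Hoff): Pi = M*R*T.
RT = 8.314 * 317 = 2635.538
Pi = 0.844 * 2635.538
Pi = 2224.394072 kPa, rounded to 4 dp:

2224.3941 kPa


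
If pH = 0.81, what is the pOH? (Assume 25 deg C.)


At 25 deg C, pH + pOH = 14.
pOH = 14 - pH = 14 - 0.81
pOH = 13.19:

13.19


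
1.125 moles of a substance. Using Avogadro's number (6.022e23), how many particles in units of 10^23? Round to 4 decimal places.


N = n * NA, then divide by 1e23 for the requested units.
N / 1e23 = n * 6.022
N / 1e23 = 1.125 * 6.022
N / 1e23 = 6.77475, rounded to 4 dp:

6.7748


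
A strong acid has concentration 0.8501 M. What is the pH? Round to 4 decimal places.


A strong acid dissociates completely, so [H+] equals the given concentration.
pH = -log10([H+]) = -log10(0.8501)
pH = 0.07052998, rounded to 4 dp:

0.0705


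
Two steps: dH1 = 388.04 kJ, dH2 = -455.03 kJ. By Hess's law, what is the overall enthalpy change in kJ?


Hess's law: enthalpy is a state function, so add the step enthalpies.
dH_total = dH1 + dH2 = 388.04 + (-455.03)
dH_total = -66.99 kJ:

-66.99 kJ


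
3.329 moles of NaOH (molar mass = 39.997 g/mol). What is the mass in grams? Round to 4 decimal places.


mass = n * M
mass = 3.329 * 39.997
mass = 133.150013 g, rounded to 4 dp:

133.1500 g


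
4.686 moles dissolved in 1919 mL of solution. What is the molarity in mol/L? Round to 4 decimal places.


Convert volume to liters: V_L = V_mL / 1000.
V_L = 1919 / 1000 = 1.919 L
M = n / V_L = 4.686 / 1.919
M = 2.44189682 mol/L, rounded to 4 dp:

2.4419 mol/L


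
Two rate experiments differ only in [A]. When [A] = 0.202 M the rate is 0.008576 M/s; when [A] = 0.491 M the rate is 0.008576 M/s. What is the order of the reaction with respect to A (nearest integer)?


Rate is proportional to [A]^n, so rate2/rate1 = ([A]2/[A]1)^n. Take logs to solve for n.
rate2/rate1 = 0.008576 / 0.008576 = 1.0
[A]2/[A]1 = 0.491 / 0.202 = 2.4307
n = ln(1.0) / ln(2.4307) = 0.0
Nearest integer order:

0


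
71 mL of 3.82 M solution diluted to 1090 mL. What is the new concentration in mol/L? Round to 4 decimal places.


Dilution: M1*V1 = M2*V2, solve for M2.
M2 = M1*V1 / V2
M2 = 3.82 * 71 / 1090
M2 = 271.22 / 1090
M2 = 0.24882569 mol/L, rounded to 4 dp:

0.2488 mol/L


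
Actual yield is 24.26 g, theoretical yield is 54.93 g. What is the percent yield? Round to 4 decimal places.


% yield = 100 * actual / theoretical
% yield = 100 * 24.26 / 54.93
% yield = 44.16530129 %, rounded to 4 dp:

44.1653 %


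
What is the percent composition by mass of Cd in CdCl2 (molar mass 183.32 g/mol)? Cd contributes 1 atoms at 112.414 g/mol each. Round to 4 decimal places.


pct = 100 * (n_elem * M_elem) / M_total
mass_contribution = 1 * 112.414 = 112.414 g/mol
pct = 100 * 112.414 / 183.32
pct = 61.321187 %, rounded to 4 dp:

61.3212 %


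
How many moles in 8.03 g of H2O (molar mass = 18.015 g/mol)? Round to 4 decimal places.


n = mass / M
n = 8.03 / 18.015
n = 0.44573966 mol, rounded to 4 dp:

0.4457 mol


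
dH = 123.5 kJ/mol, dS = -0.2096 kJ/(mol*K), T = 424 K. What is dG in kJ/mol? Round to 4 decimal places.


Gibbs: dG = dH - T*dS (consistent units, dS already in kJ/(mol*K)).
T*dS = 424 * -0.2096 = -88.8704
dG = 123.5 - (-88.8704)
dG = 212.3704 kJ/mol, rounded to 4 dp:

212.3704 kJ/mol


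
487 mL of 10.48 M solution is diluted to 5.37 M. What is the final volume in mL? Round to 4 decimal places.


Dilution: M1*V1 = M2*V2, solve for V2.
V2 = M1*V1 / M2
V2 = 10.48 * 487 / 5.37
V2 = 5103.76 / 5.37
V2 = 950.42085661 mL, rounded to 4 dp:

950.4209 mL


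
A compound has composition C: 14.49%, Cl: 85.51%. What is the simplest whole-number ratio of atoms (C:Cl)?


Assume 100 g of compound, divide each mass% by atomic mass to get moles, then normalize by the smallest to get a raw atom ratio.
Moles per 100 g: C: 14.49/12.011 = 1.2064, Cl: 85.51/35.453 = 2.4119
Raw ratio (divide by min = 1.2064): C: 1.0, Cl: 1.999
Multiply by 1 to clear fractions: C: 1.0 ~= 1, Cl: 1.999 ~= 2
Reduce by GCD to get the simplest whole-number ratio:

1:2


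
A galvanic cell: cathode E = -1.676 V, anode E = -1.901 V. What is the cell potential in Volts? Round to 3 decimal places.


Standard cell potential: E_cell = E_cathode - E_anode.
E_cell = -1.676 - (-1.901)
E_cell = 0.225 V, rounded to 3 dp:

0.225 V


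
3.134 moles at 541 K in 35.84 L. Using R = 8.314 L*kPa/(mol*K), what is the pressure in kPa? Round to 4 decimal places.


PV = nRT, solve for P = nRT / V.
nRT = 3.134 * 8.314 * 541 = 14096.3371
P = 14096.3371 / 35.84
P = 393.31297712 kPa, rounded to 4 dp:

393.3130 kPa


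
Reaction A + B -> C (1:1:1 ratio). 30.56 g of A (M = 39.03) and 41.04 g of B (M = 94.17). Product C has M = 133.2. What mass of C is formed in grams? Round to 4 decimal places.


Find moles of each reactant; the smaller value is the limiting reagent in a 1:1:1 reaction, so moles_C equals moles of the limiter.
n_A = mass_A / M_A = 30.56 / 39.03 = 0.782987 mol
n_B = mass_B / M_B = 41.04 / 94.17 = 0.435808 mol
Limiting reagent: B (smaller), n_limiting = 0.435808 mol
mass_C = n_limiting * M_C = 0.435808 * 133.2
mass_C = 58.0496256 g, rounded to 4 dp:

58.0496 g


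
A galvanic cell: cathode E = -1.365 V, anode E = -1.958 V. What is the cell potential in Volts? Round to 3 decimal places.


Standard cell potential: E_cell = E_cathode - E_anode.
E_cell = -1.365 - (-1.958)
E_cell = 0.593 V, rounded to 3 dp:

0.593 V


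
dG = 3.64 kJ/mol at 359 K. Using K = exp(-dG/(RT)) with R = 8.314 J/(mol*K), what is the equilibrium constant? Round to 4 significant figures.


dG is in kJ/mol; multiply by 1000 to match R in J/(mol*K).
RT = 8.314 * 359 = 2984.726 J/mol
exponent = -dG*1000 / (RT) = -(3.64*1000) / 2984.726 = -1.21954243
K = exp(-1.21954243)
K = 0.29536529, rounded to 4 significant figures:

0.2954


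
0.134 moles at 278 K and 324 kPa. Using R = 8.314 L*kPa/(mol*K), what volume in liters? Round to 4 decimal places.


PV = nRT, solve for V = nRT / P.
nRT = 0.134 * 8.314 * 278 = 309.7131
V = 309.7131 / 324
V = 0.95590463 L, rounded to 4 dp:

0.9559 L


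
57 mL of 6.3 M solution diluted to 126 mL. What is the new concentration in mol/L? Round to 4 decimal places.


Dilution: M1*V1 = M2*V2, solve for M2.
M2 = M1*V1 / V2
M2 = 6.3 * 57 / 126
M2 = 359.1 / 126
M2 = 2.85 mol/L, rounded to 4 dp:

2.8500 mol/L


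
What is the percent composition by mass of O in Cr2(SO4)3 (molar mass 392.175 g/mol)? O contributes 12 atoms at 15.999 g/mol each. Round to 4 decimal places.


pct = 100 * (n_elem * M_elem) / M_total
mass_contribution = 12 * 15.999 = 191.988 g/mol
pct = 100 * 191.988 / 392.175
pct = 48.95467585 %, rounded to 4 dp:

48.9547 %


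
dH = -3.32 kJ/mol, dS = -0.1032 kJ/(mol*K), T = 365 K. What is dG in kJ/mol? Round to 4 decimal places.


Gibbs: dG = dH - T*dS (consistent units, dS already in kJ/(mol*K)).
T*dS = 365 * -0.1032 = -37.668
dG = -3.32 - (-37.668)
dG = 34.348 kJ/mol, rounded to 4 dp:

34.3480 kJ/mol


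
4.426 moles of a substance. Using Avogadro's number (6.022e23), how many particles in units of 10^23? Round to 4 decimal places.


N = n * NA, then divide by 1e23 for the requested units.
N / 1e23 = n * 6.022
N / 1e23 = 4.426 * 6.022
N / 1e23 = 26.653372, rounded to 4 dp:

26.6534


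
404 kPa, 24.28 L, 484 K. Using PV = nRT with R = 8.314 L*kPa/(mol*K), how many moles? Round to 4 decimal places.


PV = nRT, solve for n = PV / (RT).
PV = 404 * 24.28 = 9809.12
RT = 8.314 * 484 = 4023.976
n = 9809.12 / 4023.976
n = 2.43766861 mol, rounded to 4 dp:

2.4377 mol


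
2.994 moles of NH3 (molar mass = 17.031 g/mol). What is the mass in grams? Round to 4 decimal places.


mass = n * M
mass = 2.994 * 17.031
mass = 50.990814 g, rounded to 4 dp:

50.9908 g


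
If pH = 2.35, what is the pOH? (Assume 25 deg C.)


At 25 deg C, pH + pOH = 14.
pOH = 14 - pH = 14 - 2.35
pOH = 11.65:

11.65


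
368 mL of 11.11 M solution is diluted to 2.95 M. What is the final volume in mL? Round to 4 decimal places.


Dilution: M1*V1 = M2*V2, solve for V2.
V2 = M1*V1 / M2
V2 = 11.11 * 368 / 2.95
V2 = 4088.48 / 2.95
V2 = 1385.92542373 mL, rounded to 4 dp:

1385.9254 mL


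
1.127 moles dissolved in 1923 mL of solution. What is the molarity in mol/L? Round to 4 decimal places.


Convert volume to liters: V_L = V_mL / 1000.
V_L = 1923 / 1000 = 1.923 L
M = n / V_L = 1.127 / 1.923
M = 0.58606344 mol/L, rounded to 4 dp:

0.5861 mol/L


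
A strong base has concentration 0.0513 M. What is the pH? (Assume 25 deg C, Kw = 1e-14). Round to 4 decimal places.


A strong base dissociates completely, so [OH-] equals the given concentration.
pOH = -log10([OH-]) = -log10(0.0513) = 1.289883
pH = 14 - pOH = 14 - 1.289883
pH = 12.710117, rounded to 4 dp:

12.7101


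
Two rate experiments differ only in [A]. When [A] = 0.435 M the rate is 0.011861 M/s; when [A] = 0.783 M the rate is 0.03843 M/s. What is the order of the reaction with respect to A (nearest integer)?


Rate is proportional to [A]^n, so rate2/rate1 = ([A]2/[A]1)^n. Take logs to solve for n.
rate2/rate1 = 0.03843 / 0.011861 = 3.24
[A]2/[A]1 = 0.783 / 0.435 = 1.8
n = ln(3.24) / ln(1.8) = 2.0
Nearest integer order:

2


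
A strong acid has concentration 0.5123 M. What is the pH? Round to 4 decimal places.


A strong acid dissociates completely, so [H+] equals the given concentration.
pH = -log10([H+]) = -log10(0.5123)
pH = 0.29047564, rounded to 4 dp:

0.2905


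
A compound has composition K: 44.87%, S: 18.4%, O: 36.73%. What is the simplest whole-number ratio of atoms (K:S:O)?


Assume 100 g of compound, divide each mass% by atomic mass to get moles, then normalize by the smallest to get a raw atom ratio.
Moles per 100 g: K: 44.87/39.098 = 1.1476, S: 18.4/32.065 = 0.5738, O: 36.73/15.999 = 2.2958
Raw ratio (divide by min = 0.5738): K: 2.0, S: 1.0, O: 4.001
Multiply by 1 to clear fractions: K: 2.0 ~= 2, S: 1.0 ~= 1, O: 4.001 ~= 4
Reduce by GCD to get the simplest whole-number ratio:

2:1:4


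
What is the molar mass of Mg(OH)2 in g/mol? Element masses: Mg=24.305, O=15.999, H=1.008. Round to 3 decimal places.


M = sum(count * atomic_mass) over atoms.
M = 1*24.305 + 2*15.999 + 2*1.008
M = 24.305 + 31.998 + 2.016
M = 58.319 g/mol, rounded to 3 dp:

58.319 g/mol


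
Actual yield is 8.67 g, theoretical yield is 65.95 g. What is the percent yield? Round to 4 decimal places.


% yield = 100 * actual / theoretical
% yield = 100 * 8.67 / 65.95
% yield = 13.14632297 %, rounded to 4 dp:

13.1463 %


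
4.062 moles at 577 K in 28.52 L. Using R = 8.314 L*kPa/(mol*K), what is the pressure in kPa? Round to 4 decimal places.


PV = nRT, solve for P = nRT / V.
nRT = 4.062 * 8.314 * 577 = 19486.137
P = 19486.137 / 28.52
P = 683.24463534 kPa, rounded to 4 dp:

683.2446 kPa


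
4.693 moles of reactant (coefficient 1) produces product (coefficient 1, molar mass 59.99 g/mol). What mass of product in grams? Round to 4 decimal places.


Use the coefficient ratio to convert reactant moles to product moles, then multiply by the product's molar mass.
moles_P = moles_R * (coeff_P / coeff_R) = 4.693 * (1/1) = 4.693
mass_P = moles_P * M_P = 4.693 * 59.99
mass_P = 281.53307 g, rounded to 4 dp:

281.5331 g


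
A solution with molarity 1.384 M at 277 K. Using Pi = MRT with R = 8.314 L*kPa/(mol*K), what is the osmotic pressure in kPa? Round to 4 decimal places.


Osmotic pressure (van't Hoff): Pi = M*R*T.
RT = 8.314 * 277 = 2302.978
Pi = 1.384 * 2302.978
Pi = 3187.321552 kPa, rounded to 4 dp:

3187.3216 kPa


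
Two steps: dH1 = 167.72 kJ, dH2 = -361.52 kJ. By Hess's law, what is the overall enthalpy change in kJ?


Hess's law: enthalpy is a state function, so add the step enthalpies.
dH_total = dH1 + dH2 = 167.72 + (-361.52)
dH_total = -193.8 kJ:

-193.80 kJ


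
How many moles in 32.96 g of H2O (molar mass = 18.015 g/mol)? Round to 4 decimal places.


n = mass / M
n = 32.96 / 18.015
n = 1.82958646 mol, rounded to 4 dp:

1.8296 mol


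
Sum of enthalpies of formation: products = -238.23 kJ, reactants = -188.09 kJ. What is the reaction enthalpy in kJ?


dH_rxn = sum(dH_f products) - sum(dH_f reactants)
dH_rxn = -238.23 - (-188.09)
dH_rxn = -50.14 kJ:

-50.14 kJ


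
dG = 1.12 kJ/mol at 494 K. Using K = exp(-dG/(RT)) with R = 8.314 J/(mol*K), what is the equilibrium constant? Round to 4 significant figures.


dG is in kJ/mol; multiply by 1000 to match R in J/(mol*K).
RT = 8.314 * 494 = 4107.116 J/mol
exponent = -dG*1000 / (RT) = -(1.12*1000) / 4107.116 = -0.27269744
K = exp(-0.27269744)
K = 0.7613231, rounded to 4 significant figures:

0.7613


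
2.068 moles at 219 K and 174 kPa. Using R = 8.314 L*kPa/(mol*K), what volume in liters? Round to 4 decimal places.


PV = nRT, solve for V = nRT / P.
nRT = 2.068 * 8.314 * 219 = 3765.3441
V = 3765.3441 / 174
V = 21.63990862 L, rounded to 4 dp:

21.6399 L


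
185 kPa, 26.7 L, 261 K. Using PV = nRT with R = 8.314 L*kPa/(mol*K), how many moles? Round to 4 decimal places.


PV = nRT, solve for n = PV / (RT).
PV = 185 * 26.7 = 4939.5
RT = 8.314 * 261 = 2169.954
n = 4939.5 / 2169.954
n = 2.27631553 mol, rounded to 4 dp:

2.2763 mol


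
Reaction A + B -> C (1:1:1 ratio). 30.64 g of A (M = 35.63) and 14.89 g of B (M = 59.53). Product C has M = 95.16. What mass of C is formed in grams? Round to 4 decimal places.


Find moles of each reactant; the smaller value is the limiting reagent in a 1:1:1 reaction, so moles_C equals moles of the limiter.
n_A = mass_A / M_A = 30.64 / 35.63 = 0.859949 mol
n_B = mass_B / M_B = 14.89 / 59.53 = 0.250126 mol
Limiting reagent: B (smaller), n_limiting = 0.250126 mol
mass_C = n_limiting * M_C = 0.250126 * 95.16
mass_C = 23.80199016 g, rounded to 4 dp:

23.8020 g


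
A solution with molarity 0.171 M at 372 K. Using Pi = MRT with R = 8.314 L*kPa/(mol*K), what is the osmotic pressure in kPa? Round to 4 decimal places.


Osmotic pressure (van't Hoff): Pi = M*R*T.
RT = 8.314 * 372 = 3092.808
Pi = 0.171 * 3092.808
Pi = 528.870168 kPa, rounded to 4 dp:

528.8702 kPa


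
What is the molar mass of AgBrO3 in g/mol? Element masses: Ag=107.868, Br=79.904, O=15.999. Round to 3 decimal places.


M = sum(count * atomic_mass) over atoms.
M = 1*107.868 + 1*79.904 + 3*15.999
M = 107.868 + 79.904 + 47.997
M = 235.769 g/mol, rounded to 3 dp:

235.769 g/mol


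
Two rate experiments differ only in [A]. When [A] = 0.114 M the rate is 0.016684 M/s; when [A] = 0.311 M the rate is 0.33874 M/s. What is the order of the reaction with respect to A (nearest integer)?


Rate is proportional to [A]^n, so rate2/rate1 = ([A]2/[A]1)^n. Take logs to solve for n.
rate2/rate1 = 0.33874 / 0.016684 = 20.3033
[A]2/[A]1 = 0.311 / 0.114 = 2.7281
n = ln(20.3033) / ln(2.7281) = 3.0
Nearest integer order:

3


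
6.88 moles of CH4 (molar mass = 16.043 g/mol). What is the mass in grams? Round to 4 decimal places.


mass = n * M
mass = 6.88 * 16.043
mass = 110.37584 g, rounded to 4 dp:

110.3758 g


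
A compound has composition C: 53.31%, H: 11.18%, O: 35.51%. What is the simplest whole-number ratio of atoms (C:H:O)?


Assume 100 g of compound, divide each mass% by atomic mass to get moles, then normalize by the smallest to get a raw atom ratio.
Moles per 100 g: C: 53.31/12.011 = 4.4384, H: 11.18/1.008 = 11.0913, O: 35.51/15.999 = 2.2195
Raw ratio (divide by min = 2.2195): C: 2.0, H: 4.997, O: 1.0
Multiply by 1 to clear fractions: C: 2.0 ~= 2, H: 4.997 ~= 5, O: 1.0 ~= 1
Reduce by GCD to get the simplest whole-number ratio:

2:5:1


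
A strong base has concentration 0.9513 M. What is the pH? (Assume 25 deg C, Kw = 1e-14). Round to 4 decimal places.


A strong base dissociates completely, so [OH-] equals the given concentration.
pOH = -log10([OH-]) = -log10(0.9513) = 0.021683
pH = 14 - pOH = 14 - 0.021683
pH = 13.978317, rounded to 4 dp:

13.9783


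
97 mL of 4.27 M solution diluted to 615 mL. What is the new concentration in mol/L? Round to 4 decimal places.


Dilution: M1*V1 = M2*V2, solve for M2.
M2 = M1*V1 / V2
M2 = 4.27 * 97 / 615
M2 = 414.19 / 615
M2 = 0.67347967 mol/L, rounded to 4 dp:

0.6735 mol/L


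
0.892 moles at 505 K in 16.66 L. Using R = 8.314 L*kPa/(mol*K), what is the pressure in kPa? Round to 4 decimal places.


PV = nRT, solve for P = nRT / V.
nRT = 0.892 * 8.314 * 505 = 3745.1244
P = 3745.1244 / 16.66
P = 224.79738295 kPa, rounded to 4 dp:

224.7974 kPa


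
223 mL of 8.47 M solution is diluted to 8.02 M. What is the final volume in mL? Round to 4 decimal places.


Dilution: M1*V1 = M2*V2, solve for V2.
V2 = M1*V1 / M2
V2 = 8.47 * 223 / 8.02
V2 = 1888.81 / 8.02
V2 = 235.51246883 mL, rounded to 4 dp:

235.5125 mL


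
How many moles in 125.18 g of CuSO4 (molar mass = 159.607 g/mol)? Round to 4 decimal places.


n = mass / M
n = 125.18 / 159.607
n = 0.78430144 mol, rounded to 4 dp:

0.7843 mol


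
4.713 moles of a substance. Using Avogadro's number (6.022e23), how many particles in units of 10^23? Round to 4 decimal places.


N = n * NA, then divide by 1e23 for the requested units.
N / 1e23 = n * 6.022
N / 1e23 = 4.713 * 6.022
N / 1e23 = 28.381686, rounded to 4 dp:

28.3817


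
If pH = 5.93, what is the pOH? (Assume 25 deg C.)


At 25 deg C, pH + pOH = 14.
pOH = 14 - pH = 14 - 5.93
pOH = 8.07:

8.07


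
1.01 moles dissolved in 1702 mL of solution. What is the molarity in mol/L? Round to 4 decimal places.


Convert volume to liters: V_L = V_mL / 1000.
V_L = 1702 / 1000 = 1.702 L
M = n / V_L = 1.01 / 1.702
M = 0.59341951 mol/L, rounded to 4 dp:

0.5934 mol/L


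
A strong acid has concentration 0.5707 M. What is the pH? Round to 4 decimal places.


A strong acid dissociates completely, so [H+] equals the given concentration.
pH = -log10([H+]) = -log10(0.5707)
pH = 0.24359213, rounded to 4 dp:

0.2436


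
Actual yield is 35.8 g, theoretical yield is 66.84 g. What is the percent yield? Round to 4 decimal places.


% yield = 100 * actual / theoretical
% yield = 100 * 35.8 / 66.84
% yield = 53.56074207 %, rounded to 4 dp:

53.5607 %


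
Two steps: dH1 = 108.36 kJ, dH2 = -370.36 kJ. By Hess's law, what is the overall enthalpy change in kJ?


Hess's law: enthalpy is a state function, so add the step enthalpies.
dH_total = dH1 + dH2 = 108.36 + (-370.36)
dH_total = -262.0 kJ:

-262.00 kJ


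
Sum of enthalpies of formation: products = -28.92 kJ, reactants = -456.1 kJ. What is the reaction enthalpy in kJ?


dH_rxn = sum(dH_f products) - sum(dH_f reactants)
dH_rxn = -28.92 - (-456.1)
dH_rxn = 427.18 kJ:

427.18 kJ


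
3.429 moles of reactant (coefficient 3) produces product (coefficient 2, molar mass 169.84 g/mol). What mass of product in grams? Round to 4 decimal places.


Use the coefficient ratio to convert reactant moles to product moles, then multiply by the product's molar mass.
moles_P = moles_R * (coeff_P / coeff_R) = 3.429 * (2/3) = 2.286
mass_P = moles_P * M_P = 2.286 * 169.84
mass_P = 388.25424 g, rounded to 4 dp:

388.2542 g


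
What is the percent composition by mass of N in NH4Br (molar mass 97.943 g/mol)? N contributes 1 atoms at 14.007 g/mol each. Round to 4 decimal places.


pct = 100 * (n_elem * M_elem) / M_total
mass_contribution = 1 * 14.007 = 14.007 g/mol
pct = 100 * 14.007 / 97.943
pct = 14.30117517 %, rounded to 4 dp:

14.3012 %


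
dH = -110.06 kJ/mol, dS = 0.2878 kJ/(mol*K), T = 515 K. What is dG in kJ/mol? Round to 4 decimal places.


Gibbs: dG = dH - T*dS (consistent units, dS already in kJ/(mol*K)).
T*dS = 515 * 0.2878 = 148.217
dG = -110.06 - (148.217)
dG = -258.277 kJ/mol, rounded to 4 dp:

-258.2770 kJ/mol


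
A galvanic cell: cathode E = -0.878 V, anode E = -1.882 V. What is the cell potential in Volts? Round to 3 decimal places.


Standard cell potential: E_cell = E_cathode - E_anode.
E_cell = -0.878 - (-1.882)
E_cell = 1.004 V, rounded to 3 dp:

1.004 V


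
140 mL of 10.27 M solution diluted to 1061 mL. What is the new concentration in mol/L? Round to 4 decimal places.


Dilution: M1*V1 = M2*V2, solve for M2.
M2 = M1*V1 / V2
M2 = 10.27 * 140 / 1061
M2 = 1437.8 / 1061
M2 = 1.35513666 mol/L, rounded to 4 dp:

1.3551 mol/L


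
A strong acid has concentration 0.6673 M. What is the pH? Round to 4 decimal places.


A strong acid dissociates completely, so [H+] equals the given concentration.
pH = -log10([H+]) = -log10(0.6673)
pH = 0.17567888, rounded to 4 dp:

0.1757


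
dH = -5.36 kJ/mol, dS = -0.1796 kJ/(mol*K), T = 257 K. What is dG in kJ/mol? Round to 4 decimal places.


Gibbs: dG = dH - T*dS (consistent units, dS already in kJ/(mol*K)).
T*dS = 257 * -0.1796 = -46.1572
dG = -5.36 - (-46.1572)
dG = 40.7972 kJ/mol, rounded to 4 dp:

40.7972 kJ/mol


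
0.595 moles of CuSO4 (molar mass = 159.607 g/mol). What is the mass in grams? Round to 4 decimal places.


mass = n * M
mass = 0.595 * 159.607
mass = 94.966165 g, rounded to 4 dp:

94.9662 g


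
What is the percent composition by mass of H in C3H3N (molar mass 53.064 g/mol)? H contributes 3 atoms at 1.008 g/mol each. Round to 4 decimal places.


pct = 100 * (n_elem * M_elem) / M_total
mass_contribution = 3 * 1.008 = 3.024 g/mol
pct = 100 * 3.024 / 53.064
pct = 5.69877883 %, rounded to 4 dp:

5.6988 %


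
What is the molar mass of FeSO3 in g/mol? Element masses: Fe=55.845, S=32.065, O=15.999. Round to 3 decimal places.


M = sum(count * atomic_mass) over atoms.
M = 1*55.845 + 1*32.065 + 3*15.999
M = 55.845 + 32.065 + 47.997
M = 135.907 g/mol, rounded to 3 dp:

135.907 g/mol


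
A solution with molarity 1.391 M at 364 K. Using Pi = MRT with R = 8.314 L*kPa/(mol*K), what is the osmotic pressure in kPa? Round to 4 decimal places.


Osmotic pressure (van't Hoff): Pi = M*R*T.
RT = 8.314 * 364 = 3026.296
Pi = 1.391 * 3026.296
Pi = 4209.577736 kPa, rounded to 4 dp:

4209.5777 kPa
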